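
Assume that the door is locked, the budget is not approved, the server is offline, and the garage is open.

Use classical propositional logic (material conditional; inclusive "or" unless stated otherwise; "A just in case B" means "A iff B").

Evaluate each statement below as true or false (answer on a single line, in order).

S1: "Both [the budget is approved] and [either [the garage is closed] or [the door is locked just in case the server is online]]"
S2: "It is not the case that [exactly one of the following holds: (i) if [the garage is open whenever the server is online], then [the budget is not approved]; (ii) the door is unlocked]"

Let M = "the budget is approved" (F), R = "the garage is closed" (F), N = "the door is locked" (T), K = "the server is online" (F).

S1: In symbols: M & (R | (N <-> K))

N <-> K = T <-> F = F
R | (N <-> K) = F | F = F
M & (R | (N <-> K)) = F & F = F
So S1 is false.

S2: This is ~(((K -> ~R) -> ~M) xor ~N).

~R = ~F = T
K -> ~R = F -> T = T
~M = ~F = T
(K -> ~R) -> ~M = T -> T = T
~N = ~T = F
((K -> ~R) -> ~M) xor ~N = T xor F = T
~(((K -> ~R) -> ~M) xor ~N) = ~T = F
Thus S2 is false.

S1 F / S2 F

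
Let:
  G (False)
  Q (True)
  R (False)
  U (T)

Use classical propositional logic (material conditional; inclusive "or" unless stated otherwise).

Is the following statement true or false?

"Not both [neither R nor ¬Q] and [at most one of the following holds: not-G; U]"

Values: R=False, Q=True, G=False, U=True.
This is (R nor not Q) nand (not G nand U).

not Q = not True = False
R nor not Q = False nor False = True
not G = not False = True
not G nand U = True nand True = False
(R nor not Q) nand (not G nand U) = True nand False = True

true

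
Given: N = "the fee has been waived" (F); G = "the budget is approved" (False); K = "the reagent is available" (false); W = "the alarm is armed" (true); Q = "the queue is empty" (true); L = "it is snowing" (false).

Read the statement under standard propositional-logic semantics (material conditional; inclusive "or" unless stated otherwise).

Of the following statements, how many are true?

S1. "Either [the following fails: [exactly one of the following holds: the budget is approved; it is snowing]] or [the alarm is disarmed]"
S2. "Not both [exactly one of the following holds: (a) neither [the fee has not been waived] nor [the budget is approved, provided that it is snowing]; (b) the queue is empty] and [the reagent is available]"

S1: Formalization: ¬(G ⊕ L) ∨ ¬W

G ⊕ L = F ⊕ F = F
¬(G ⊕ L) = ¬F = T
¬W = ¬T = F
¬(G ⊕ L) ∨ ¬W = T ∨ F = T
Thus S1 is true.

S2: This is ((¬N ↓ (L → G)) ⊕ Q) ↑ K.

¬N = ¬F = T
L → G = F → F = T
¬N ↓ (L → G) = T ↓ T = F
(¬N ↓ (L → G)) ⊕ Q = F ⊕ T = T
((¬N ↓ (L → G)) ⊕ Q) ↑ K = T ↑ F = T
So S2 is true.

True statements: 2.

2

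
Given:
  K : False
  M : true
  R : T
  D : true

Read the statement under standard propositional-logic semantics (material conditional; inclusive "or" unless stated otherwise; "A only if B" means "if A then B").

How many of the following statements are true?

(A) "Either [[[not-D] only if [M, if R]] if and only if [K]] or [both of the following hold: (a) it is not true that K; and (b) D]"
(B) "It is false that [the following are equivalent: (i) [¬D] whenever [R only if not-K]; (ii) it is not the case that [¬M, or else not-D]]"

2

(A): Formalization: ((not D -> (R -> M)) iff K) or (not K and D)

not D = not True = False
R -> M = True -> True = True
not D -> (R -> M) = False -> True = True
(not D -> (R -> M)) iff K = True iff False = False
not K = not False = True
not K and D = True and True = True
((not D -> (R -> M)) iff K) or (not K and D) = False or True = True
So (A) is true.

(B): Formalization: not (((R -> not K) -> not D) iff not (not M or not D))

not K = not False = True
R -> not K = True -> True = True
not D = not True = False
(R -> not K) -> not D = True -> False = False
not M = not True = False
not D = not True = False
not M or not D = False or False = False
not (not M or not D) = not False = True
((R -> not K) -> not D) iff not (not M or not D) = False iff True = False
not (((R -> not K) -> not D) iff not (not M or not D)) = not False = True
Thus (B) is true.

True statements: 2.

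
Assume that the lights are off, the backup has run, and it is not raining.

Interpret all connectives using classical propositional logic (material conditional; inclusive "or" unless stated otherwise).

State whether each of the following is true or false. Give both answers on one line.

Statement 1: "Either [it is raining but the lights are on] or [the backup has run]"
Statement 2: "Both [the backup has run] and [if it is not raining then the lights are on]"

Statement 1 T, Statement 2 F

Let R = "it is raining" (False), P = "the lights are on" (False), Q = "the backup has run" (True).

Statement 1: This is (R and P) or Q.

R and P = False and False = False
(R and P) or Q = False or True = True
Hence Statement 1 is true.

Statement 2: Formalization: Q and (not R -> P)

not R = not False = True
not R -> P = True -> False = False
Q and (not R -> P) = True and False = False
Thus Statement 2 is false.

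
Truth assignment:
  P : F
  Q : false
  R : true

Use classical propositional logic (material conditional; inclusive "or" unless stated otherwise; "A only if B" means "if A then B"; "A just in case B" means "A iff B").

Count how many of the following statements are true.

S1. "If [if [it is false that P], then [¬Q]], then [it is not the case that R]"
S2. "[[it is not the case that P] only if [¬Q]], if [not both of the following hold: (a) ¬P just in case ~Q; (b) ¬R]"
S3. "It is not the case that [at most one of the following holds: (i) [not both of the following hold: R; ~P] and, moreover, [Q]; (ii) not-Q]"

1

S1: Formalization: (¬P → ¬Q) → ¬R

¬P = ¬F = T
¬Q = ¬F = T
¬P → ¬Q = T → T = T
¬R = ¬T = F
(¬P → ¬Q) → ¬R = T → F = F
So S1 is false.

S2: Formalization: ((¬P ↔ ¬Q) ↑ ¬R) → (¬P → ¬Q)

¬P = ¬F = T
¬Q = ¬F = T
¬P ↔ ¬Q = T ↔ T = T
¬R = ¬T = F
(¬P ↔ ¬Q) ↑ ¬R = T ↑ F = T
¬P = ¬F = T
¬Q = ¬F = T
¬P → ¬Q = T → T = T
((¬P ↔ ¬Q) ↑ ¬R) → (¬P → ¬Q) = T → T = T
Hence S2 is true.

S3: Formalization: ¬(((R ↑ ¬P) ∧ Q) ↑ ¬Q)

¬P = ¬F = T
R ↑ ¬P = T ↑ T = F
(R ↑ ¬P) ∧ Q = F ∧ F = F
¬Q = ¬F = T
((R ↑ ¬P) ∧ Q) ↑ ¬Q = F ↑ T = T
¬(((R ↑ ¬P) ∧ Q) ↑ ¬Q) = ¬T = F
Thus S3 is false.

True statements: 1 (S2).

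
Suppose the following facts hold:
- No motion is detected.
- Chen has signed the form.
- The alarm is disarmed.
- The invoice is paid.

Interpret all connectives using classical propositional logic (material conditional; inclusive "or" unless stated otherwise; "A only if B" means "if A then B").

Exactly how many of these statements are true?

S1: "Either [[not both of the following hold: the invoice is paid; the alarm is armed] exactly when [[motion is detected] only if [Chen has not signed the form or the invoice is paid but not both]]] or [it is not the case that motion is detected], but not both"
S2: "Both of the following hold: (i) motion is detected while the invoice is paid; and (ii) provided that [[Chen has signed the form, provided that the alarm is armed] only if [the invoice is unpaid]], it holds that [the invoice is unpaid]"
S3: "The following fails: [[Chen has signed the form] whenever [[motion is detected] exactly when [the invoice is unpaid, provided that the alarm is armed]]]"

Let S = "the invoice is paid" (T), R = "the alarm is armed" (F), P = "motion is detected" (F), Q = "Chen has signed the form" (T).

S1: In symbols: ((S nand R) <-> (P -> (~Q xor S))) xor ~P

S nand R = T nand F = T
~Q = ~T = F
~Q xor S = F xor T = T
P -> (~Q xor S) = F -> T = T
(S nand R) <-> (P -> (~Q xor S)) = T <-> T = T
~P = ~F = T
((S nand R) <-> (P -> (~Q xor S))) xor ~P = T xor T = F
So S1 is false.

S2: Formalization: (P & S) & (((R -> Q) -> ~S) -> ~S)

P & S = F & T = F
R -> Q = F -> T = T
~S = ~T = F
(R -> Q) -> ~S = T -> F = F
~S = ~T = F
((R -> Q) -> ~S) -> ~S = F -> F = T
(P & S) & (((R -> Q) -> ~S) -> ~S) = F & T = F
So S2 is false.

S3: In symbols: ~((P <-> (R -> ~S)) -> Q)

~S = ~T = F
R -> ~S = F -> F = T
P <-> (R -> ~S) = F <-> T = F
(P <-> (R -> ~S)) -> Q = F -> T = T
~((P <-> (R -> ~S)) -> Q) = ~T = F
Thus S3 is false.

Count: 0.

0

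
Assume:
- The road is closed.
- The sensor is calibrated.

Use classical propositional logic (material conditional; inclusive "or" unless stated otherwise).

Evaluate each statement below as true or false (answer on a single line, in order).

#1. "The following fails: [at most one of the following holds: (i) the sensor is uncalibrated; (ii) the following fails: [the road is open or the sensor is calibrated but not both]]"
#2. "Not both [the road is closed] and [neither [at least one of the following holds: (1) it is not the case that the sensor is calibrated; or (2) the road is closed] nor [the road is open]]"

#1 False, #2 True

Let Q = "the sensor is calibrated" (T), P = "the road is closed" (T).

#1: In symbols: ~(~Q nand ~(~P xor Q))

~Q = ~T = F
~P = ~T = F
~P xor Q = F xor T = T
~(~P xor Q) = ~T = F
~Q nand ~(~P xor Q) = F nand F = T
~(~Q nand ~(~P xor Q)) = ~T = F
So #1 is false.

#2: This is P nand ((~Q | P) nor ~P).

~Q = ~T = F
~Q | P = F | T = T
~P = ~T = F
(~Q | P) nor ~P = T nor F = F
P nand ((~Q | P) nor ~P) = T nand F = T
So #2 is true.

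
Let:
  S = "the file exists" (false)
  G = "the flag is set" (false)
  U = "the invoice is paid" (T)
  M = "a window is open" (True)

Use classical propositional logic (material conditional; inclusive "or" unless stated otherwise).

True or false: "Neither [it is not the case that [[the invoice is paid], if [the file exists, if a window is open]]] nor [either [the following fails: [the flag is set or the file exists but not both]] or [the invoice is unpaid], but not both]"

Formalization: ¬((M → S) → U) ↓ (¬(G ⊕ S) ⊕ ¬U)

M → S = T → F = F
(M → S) → U = F → T = T
¬((M → S) → U) = ¬T = F
G ⊕ S = F ⊕ F = F
¬(G ⊕ S) = ¬F = T
¬U = ¬T = F
¬(G ⊕ S) ⊕ ¬U = T ⊕ F = T
¬((M → S) → U) ↓ (¬(G ⊕ S) ⊕ ¬U) = F ↓ T = F

false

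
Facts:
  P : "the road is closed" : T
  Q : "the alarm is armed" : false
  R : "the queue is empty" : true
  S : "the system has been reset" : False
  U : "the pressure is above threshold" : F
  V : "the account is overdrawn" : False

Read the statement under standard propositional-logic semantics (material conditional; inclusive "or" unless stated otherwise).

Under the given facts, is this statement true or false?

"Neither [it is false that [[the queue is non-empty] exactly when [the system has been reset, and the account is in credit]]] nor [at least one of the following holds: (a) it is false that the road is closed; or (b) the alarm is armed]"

True.

Formalization: ¬(¬R ↔ (S ∧ ¬V)) ↓ (¬P ∨ Q)

¬R = ¬T = F
¬V = ¬F = T
S ∧ ¬V = F ∧ T = F
¬R ↔ (S ∧ ¬V) = F ↔ F = T
¬(¬R ↔ (S ∧ ¬V)) = ¬T = F
¬P = ¬T = F
¬P ∨ Q = F ∨ F = F
¬(¬R ↔ (S ∧ ¬V)) ↓ (¬P ∨ Q) = F ↓ F = T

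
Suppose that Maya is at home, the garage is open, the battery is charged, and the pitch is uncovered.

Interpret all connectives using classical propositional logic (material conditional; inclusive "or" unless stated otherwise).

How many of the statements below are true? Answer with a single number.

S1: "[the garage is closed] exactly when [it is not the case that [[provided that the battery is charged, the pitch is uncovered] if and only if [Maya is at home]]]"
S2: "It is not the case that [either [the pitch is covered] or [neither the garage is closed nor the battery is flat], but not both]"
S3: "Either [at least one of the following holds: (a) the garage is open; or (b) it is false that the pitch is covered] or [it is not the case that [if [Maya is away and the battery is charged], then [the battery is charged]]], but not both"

2

Let Q = "the garage is closed" (False), R = "the battery is charged" (True), S = "the pitch is covered" (False), P = "Maya is at home" (True).

S1: In symbols: Q iff not ((R -> not S) iff P)

not S = not False = True
R -> not S = True -> True = True
(R -> not S) iff P = True iff True = True
not ((R -> not S) iff P) = not True = False
Q iff not ((R -> not S) iff P) = False iff False = True
So S1 is true.

S2: Parsed as not (S xor (Q nor not R))

not R = not True = False
Q nor not R = False nor False = True
S xor (Q nor not R) = False xor True = True
not (S xor (Q nor not R)) = not True = False
Hence S2 is false.

S3: In symbols: (not Q or not S) xor not ((not P and R) -> R)

not Q = not False = True
not S = not False = True
not Q or not S = True or True = True
not P = not True = False
not P and R = False and True = False
(not P and R) -> R = False -> True = True
not ((not P and R) -> R) = not True = False
(not Q or not S) xor not ((not P and R) -> R) = True xor False = True
So S3 is true.

Count: 2.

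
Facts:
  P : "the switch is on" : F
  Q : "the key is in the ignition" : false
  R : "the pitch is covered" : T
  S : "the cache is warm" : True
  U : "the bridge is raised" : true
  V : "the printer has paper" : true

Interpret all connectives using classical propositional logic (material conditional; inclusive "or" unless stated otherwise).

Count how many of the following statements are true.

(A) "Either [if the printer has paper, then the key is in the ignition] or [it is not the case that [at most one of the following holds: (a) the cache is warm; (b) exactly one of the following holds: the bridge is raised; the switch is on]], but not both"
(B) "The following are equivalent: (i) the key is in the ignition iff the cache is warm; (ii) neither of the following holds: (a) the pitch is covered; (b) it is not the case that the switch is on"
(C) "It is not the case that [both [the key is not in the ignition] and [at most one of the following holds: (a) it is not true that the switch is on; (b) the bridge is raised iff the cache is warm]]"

(A): Parsed as (V -> Q) xor ~(S nand (U xor P))

V -> Q = T -> F = F
U xor P = T xor F = T
S nand (U xor P) = T nand T = F
~(S nand (U xor P)) = ~F = T
(V -> Q) xor ~(S nand (U xor P)) = F xor T = T
Hence (A) is true.

(B): Formalization: (Q <-> S) <-> (R nor ~P)

Q <-> S = F <-> T = F
~P = ~F = T
R nor ~P = T nor T = F
(Q <-> S) <-> (R nor ~P) = F <-> F = T
Thus (B) is true.

(C): This is ~(~Q & (~P nand (U <-> S))).

~Q = ~F = T
~P = ~F = T
U <-> S = T <-> T = T
~P nand (U <-> S) = T nand T = F
~Q & (~P nand (U <-> S)) = T & F = F
~(~Q & (~P nand (U <-> S))) = ~F = T
Thus (C) is true.

Count: 3.

3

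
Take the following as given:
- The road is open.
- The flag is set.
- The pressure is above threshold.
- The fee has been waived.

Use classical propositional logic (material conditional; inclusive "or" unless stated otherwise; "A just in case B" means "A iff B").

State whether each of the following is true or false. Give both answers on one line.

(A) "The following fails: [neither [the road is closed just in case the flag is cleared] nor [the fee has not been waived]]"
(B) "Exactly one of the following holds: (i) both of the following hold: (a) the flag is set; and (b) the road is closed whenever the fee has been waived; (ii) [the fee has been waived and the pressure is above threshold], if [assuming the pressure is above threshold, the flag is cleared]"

Let S = "the road is closed" (F), W = "the flag is set" (T), U = "the fee has been waived" (T), R = "the pressure is above threshold" (T).

(A): Formalization: ¬((S ↔ ¬W) ↓ ¬U)

¬W = ¬T = F
S ↔ ¬W = F ↔ F = T
¬U = ¬T = F
(S ↔ ¬W) ↓ ¬U = T ↓ F = F
¬((S ↔ ¬W) ↓ ¬U) = ¬F = T
Thus (A) is true.

(B): Parsed as (W ∧ (U → S)) ⊕ ((R → ¬W) → (U ∧ R))

U → S = T → F = F
W ∧ (U → S) = T ∧ F = F
¬W = ¬T = F
R → ¬W = T → F = F
U ∧ R = T ∧ T = T
(R → ¬W) → (U ∧ R) = F → T = T
(W ∧ (U → S)) ⊕ ((R → ¬W) → (U ∧ R)) = F ⊕ T = T
Thus (B) is true.

(A) T; (B) T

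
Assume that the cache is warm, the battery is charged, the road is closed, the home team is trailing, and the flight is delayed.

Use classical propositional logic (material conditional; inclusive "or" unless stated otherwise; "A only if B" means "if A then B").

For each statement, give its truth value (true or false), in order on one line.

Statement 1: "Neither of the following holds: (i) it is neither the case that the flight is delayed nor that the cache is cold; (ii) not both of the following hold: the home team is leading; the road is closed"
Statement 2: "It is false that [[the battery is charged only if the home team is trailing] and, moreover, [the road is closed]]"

Let R = "the flight is delayed" (T), U = "the cache is warm" (T), D = "the home team is leading" (F), W = "the road is closed" (T), G = "the battery is charged" (T).

Statement 1: Parsed as (R ↓ ¬U) ↓ (D ↑ W)

¬U = ¬T = F
R ↓ ¬U = T ↓ F = F
D ↑ W = F ↑ T = T
(R ↓ ¬U) ↓ (D ↑ W) = F ↓ T = F
Hence Statement 1 is false.

Statement 2: Parsed as ¬((G → ¬D) ∧ W)

¬D = ¬F = T
G → ¬D = T → T = T
(G → ¬D) ∧ W = T ∧ T = T
¬((G → ¬D) ∧ W) = ¬T = F
So Statement 2 is false.

Statement 1 F / Statement 2 F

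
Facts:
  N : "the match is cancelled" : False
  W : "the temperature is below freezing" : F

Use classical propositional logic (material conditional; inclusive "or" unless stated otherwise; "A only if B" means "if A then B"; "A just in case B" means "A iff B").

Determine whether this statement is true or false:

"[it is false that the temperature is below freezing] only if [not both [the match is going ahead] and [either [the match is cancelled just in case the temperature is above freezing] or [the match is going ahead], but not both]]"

False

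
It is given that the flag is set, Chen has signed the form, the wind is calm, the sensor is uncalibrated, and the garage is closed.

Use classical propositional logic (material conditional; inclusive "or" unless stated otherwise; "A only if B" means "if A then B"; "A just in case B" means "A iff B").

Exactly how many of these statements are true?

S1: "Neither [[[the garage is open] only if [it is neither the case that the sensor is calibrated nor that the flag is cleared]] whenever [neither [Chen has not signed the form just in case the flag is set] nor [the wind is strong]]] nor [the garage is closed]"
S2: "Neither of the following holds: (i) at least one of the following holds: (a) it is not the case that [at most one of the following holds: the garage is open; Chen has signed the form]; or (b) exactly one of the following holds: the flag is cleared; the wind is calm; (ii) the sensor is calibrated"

0

Let Q = "Chen has signed the form" (True), P = "the flag is set" (True), R = "the wind is strong" (False), U = "the garage is closed" (True), S = "the sensor is calibrated" (False).

S1: Formalization: (((not Q iff P) nor R) -> (not U -> (S nor not P))) nor U

not Q = not True = False
not Q iff P = False iff True = False
(not Q iff P) nor R = False nor False = True
not U = not True = False
not P = not True = False
S nor not P = False nor False = True
not U -> (S nor not P) = False -> True = True
((not Q iff P) nor R) -> (not U -> (S nor not P)) = True -> True = True
(((not Q iff P) nor R) -> (not U -> (S nor not P))) nor U = True nor True = False
So S1 is false.

S2: Formalization: (not (not U nand Q) or (not P xor not R)) nor S

not U = not True = False
not U nand Q = False nand True = True
not (not U nand Q) = not True = False
not P = not True = False
not R = not False = True
not P xor not R = False xor True = True
not (not U nand Q) or (not P xor not R) = False or True = True
(not (not U nand Q) or (not P xor not R)) nor S = True nor False = False
So S2 is false.

True statements: 0 (none).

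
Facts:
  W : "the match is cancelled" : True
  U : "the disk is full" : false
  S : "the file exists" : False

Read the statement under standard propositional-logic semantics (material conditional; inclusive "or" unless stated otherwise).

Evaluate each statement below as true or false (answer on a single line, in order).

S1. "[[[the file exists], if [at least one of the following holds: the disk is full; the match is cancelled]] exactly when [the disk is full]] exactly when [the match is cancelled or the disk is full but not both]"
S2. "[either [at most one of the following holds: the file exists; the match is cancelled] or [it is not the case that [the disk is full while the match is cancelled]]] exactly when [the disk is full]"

S1 true / S2 false

S1: In symbols: (((U ∨ W) → S) ↔ U) ↔ (W ⊕ U)

U ∨ W = F ∨ T = T
(U ∨ W) → S = T → F = F
((U ∨ W) → S) ↔ U = F ↔ F = T
W ⊕ U = T ⊕ F = T
(((U ∨ W) → S) ↔ U) ↔ (W ⊕ U) = T ↔ T = T
So S1 is true.

S2: In symbols: ((S ↑ W) ∨ ¬(U ∧ W)) ↔ U

S ↑ W = F ↑ T = T
U ∧ W = F ∧ T = F
¬(U ∧ W) = ¬F = T
(S ↑ W) ∨ ¬(U ∧ W) = T ∨ T = T
((S ↑ W) ∨ ¬(U ∧ W)) ↔ U = T ↔ F = F
Thus S2 is false.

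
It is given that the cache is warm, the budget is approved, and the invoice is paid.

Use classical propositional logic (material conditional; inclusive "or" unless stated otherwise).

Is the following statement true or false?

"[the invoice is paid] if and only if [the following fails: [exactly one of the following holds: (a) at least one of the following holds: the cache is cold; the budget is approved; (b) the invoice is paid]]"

The statement is true.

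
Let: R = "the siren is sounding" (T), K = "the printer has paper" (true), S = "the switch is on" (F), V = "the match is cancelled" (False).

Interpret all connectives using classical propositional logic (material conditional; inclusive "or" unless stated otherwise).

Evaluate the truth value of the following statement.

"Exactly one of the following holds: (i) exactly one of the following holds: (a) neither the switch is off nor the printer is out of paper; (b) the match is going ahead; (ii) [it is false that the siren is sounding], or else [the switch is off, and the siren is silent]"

Values: S=F, K=T, V=F, R=T.
Formalization: ((¬S ↓ ¬K) ⊕ ¬V) ⊕ (¬R ∨ (¬S ∧ ¬R))

¬S = ¬F = T
¬K = ¬T = F
¬S ↓ ¬K = T ↓ F = F
¬V = ¬F = T
(¬S ↓ ¬K) ⊕ ¬V = F ⊕ T = T
¬R = ¬T = F
¬S = ¬F = T
¬R = ¬T = F
¬S ∧ ¬R = T ∧ F = F
¬R ∨ (¬S ∧ ¬R) = F ∨ F = F
((¬S ↓ ¬K) ⊕ ¬V) ⊕ (¬R ∨ (¬S ∧ ¬R)) = T ⊕ F = T

true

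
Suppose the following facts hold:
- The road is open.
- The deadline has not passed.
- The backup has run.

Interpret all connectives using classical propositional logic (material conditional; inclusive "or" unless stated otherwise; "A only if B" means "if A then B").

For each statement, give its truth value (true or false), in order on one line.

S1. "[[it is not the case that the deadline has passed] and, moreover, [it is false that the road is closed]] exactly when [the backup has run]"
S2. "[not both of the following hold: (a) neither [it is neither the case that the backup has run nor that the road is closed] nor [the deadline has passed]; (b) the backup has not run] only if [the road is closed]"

S1 true; S2 false

Let K = "the deadline has passed" (F), H = "the road is closed" (F), N = "the backup has run" (T).

S1: This is (~K & ~H) <-> N.

~K = ~F = T
~H = ~F = T
~K & ~H = T & T = T
(~K & ~H) <-> N = T <-> T = T
Thus S1 is true.

S2: This is (((N nor H) nor K) nand ~N) -> H.

N nor H = T nor F = F
(N nor H) nor K = F nor F = T
~N = ~T = F
((N nor H) nor K) nand ~N = T nand F = T
(((N nor H) nor K) nand ~N) -> H = T -> F = F
So S2 is false.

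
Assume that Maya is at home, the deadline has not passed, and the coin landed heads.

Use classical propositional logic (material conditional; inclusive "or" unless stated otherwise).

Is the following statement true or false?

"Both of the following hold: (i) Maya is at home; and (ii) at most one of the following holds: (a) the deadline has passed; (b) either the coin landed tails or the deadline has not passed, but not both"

True.

Let P = "Maya is at home" (T), Q = "the deadline has passed" (F), R = "the coin landed heads" (T).
This is P & (Q nand (~R xor ~Q)).

~R = ~T = F
~Q = ~F = T
~R xor ~Q = F xor T = T
Q nand (~R xor ~Q) = F nand T = T
P & (Q nand (~R xor ~Q)) = T & T = T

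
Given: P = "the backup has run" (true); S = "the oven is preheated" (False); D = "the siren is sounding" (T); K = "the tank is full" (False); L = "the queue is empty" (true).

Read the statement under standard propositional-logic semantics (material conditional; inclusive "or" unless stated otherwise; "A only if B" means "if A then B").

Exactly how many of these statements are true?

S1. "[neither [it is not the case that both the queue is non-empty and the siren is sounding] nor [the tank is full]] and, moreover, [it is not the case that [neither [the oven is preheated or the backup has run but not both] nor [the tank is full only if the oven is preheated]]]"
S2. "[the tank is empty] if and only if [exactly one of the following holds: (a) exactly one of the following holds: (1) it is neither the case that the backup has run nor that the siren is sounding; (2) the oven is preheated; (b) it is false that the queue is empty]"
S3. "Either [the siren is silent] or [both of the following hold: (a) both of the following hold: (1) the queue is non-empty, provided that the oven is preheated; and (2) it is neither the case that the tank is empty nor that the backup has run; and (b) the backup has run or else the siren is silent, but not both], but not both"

S1: Parsed as ((~L nand D) nor K) & ~((S xor P) nor (K -> S))

~L = ~T = F
~L nand D = F nand T = T
(~L nand D) nor K = T nor F = F
S xor P = F xor T = T
K -> S = F -> F = T
(S xor P) nor (K -> S) = T nor T = F
~((S xor P) nor (K -> S)) = ~F = T
((~L nand D) nor K) & ~((S xor P) nor (K -> S)) = F & T = F
Hence S1 is false.

S2: Formalization: ~K <-> (((P nor D) xor S) xor ~L)

~K = ~F = T
P nor D = T nor T = F
(P nor D) xor S = F xor F = F
~L = ~T = F
((P nor D) xor S) xor ~L = F xor F = F
~K <-> (((P nor D) xor S) xor ~L) = T <-> F = F
Hence S2 is false.

S3: This is ~D xor (((S -> ~L) & (~K nor P)) & (P xor ~D)).

~D = ~T = F
~L = ~T = F
S -> ~L = F -> F = T
~K = ~F = T
~K nor P = T nor T = F
(S -> ~L) & (~K nor P) = T & F = F
~D = ~T = F
P xor ~D = T xor F = T
((S -> ~L) & (~K nor P)) & (P xor ~D) = F & T = F
~D xor (((S -> ~L) & (~K nor P)) & (P xor ~D)) = F xor F = F
Hence S3 is false.

Count: 0.

0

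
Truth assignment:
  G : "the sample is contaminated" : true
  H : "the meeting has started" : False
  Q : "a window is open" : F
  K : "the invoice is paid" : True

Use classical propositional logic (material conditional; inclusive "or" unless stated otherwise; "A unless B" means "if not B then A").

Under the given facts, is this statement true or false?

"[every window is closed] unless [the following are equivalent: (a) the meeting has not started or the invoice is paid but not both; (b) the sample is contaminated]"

True.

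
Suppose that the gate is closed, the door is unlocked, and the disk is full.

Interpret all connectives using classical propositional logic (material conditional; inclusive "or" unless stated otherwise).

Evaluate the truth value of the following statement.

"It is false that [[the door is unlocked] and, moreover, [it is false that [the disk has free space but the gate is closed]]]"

Let Q = "the door is locked" (False), R = "the disk is full" (True), P = "the gate is open" (False).
Parsed as not (not Q and not (not R and not P))

not Q = not False = True
not R = not True = False
not P = not False = True
not R and not P = False and True = False
not (not R and not P) = not False = True
not Q and not (not R and not P) = True and True = True
not (not Q and not (not R and not P)) = not True = False

false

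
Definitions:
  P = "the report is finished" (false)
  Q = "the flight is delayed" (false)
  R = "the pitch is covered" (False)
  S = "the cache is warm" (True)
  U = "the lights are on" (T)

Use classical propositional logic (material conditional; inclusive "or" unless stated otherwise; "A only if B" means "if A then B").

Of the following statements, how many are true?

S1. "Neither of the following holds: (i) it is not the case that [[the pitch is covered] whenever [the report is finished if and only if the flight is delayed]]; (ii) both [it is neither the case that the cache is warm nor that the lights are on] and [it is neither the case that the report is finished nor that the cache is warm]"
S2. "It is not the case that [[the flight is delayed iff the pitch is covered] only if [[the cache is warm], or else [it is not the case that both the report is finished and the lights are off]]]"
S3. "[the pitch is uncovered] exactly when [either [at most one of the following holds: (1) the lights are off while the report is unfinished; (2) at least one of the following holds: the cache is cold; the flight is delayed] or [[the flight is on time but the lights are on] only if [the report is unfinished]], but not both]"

S1: Formalization: ¬((P ↔ Q) → R) ↓ ((S ↓ U) ∧ (P ↓ S))

P ↔ Q = F ↔ F = T
(P ↔ Q) → R = T → F = F
¬((P ↔ Q) → R) = ¬F = T
S ↓ U = T ↓ T = F
P ↓ S = F ↓ T = F
(S ↓ U) ∧ (P ↓ S) = F ∧ F = F
¬((P ↔ Q) → R) ↓ ((S ↓ U) ∧ (P ↓ S)) = T ↓ F = F
So S1 is false.

S2: This is ¬((Q ↔ R) → (S ∨ (P ↑ ¬U))).

Q ↔ R = F ↔ F = T
¬U = ¬T = F
P ↑ ¬U = F ↑ F = T
S ∨ (P ↑ ¬U) = T ∨ T = T
(Q ↔ R) → (S ∨ (P ↑ ¬U)) = T → T = T
¬((Q ↔ R) → (S ∨ (P ↑ ¬U))) = ¬T = F
Thus S2 is false.

S3: This is ¬R ↔ (((¬U ∧ ¬P) ↑ (¬S ∨ Q)) ⊕ ((¬Q ∧ U) → ¬P)).

¬R = ¬F = T
¬U = ¬T = F
¬P = ¬F = T
¬U ∧ ¬P = F ∧ T = F
¬S = ¬T = F
¬S ∨ Q = F ∨ F = F
(¬U ∧ ¬P) ↑ (¬S ∨ Q) = F ↑ F = T
¬Q = ¬F = T
¬Q ∧ U = T ∧ T = T
¬P = ¬F = T
(¬Q ∧ U) → ¬P = T → T = T
((¬U ∧ ¬P) ↑ (¬S ∨ Q)) ⊕ ((¬Q ∧ U) → ¬P) = T ⊕ T = F
¬R ↔ (((¬U ∧ ¬P) ↑ (¬S ∨ Q)) ⊕ ((¬Q ∧ U) → ¬P)) = T ↔ F = F
Hence S3 is false.

Count: 0.

0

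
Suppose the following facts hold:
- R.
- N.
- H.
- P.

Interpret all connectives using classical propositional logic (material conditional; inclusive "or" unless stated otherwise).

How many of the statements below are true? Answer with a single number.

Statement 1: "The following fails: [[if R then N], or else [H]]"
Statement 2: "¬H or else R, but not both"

1

Statement 1: Formalization: ~((R -> N) | H)

R -> N = T -> T = T
(R -> N) | H = T | T = T
~((R -> N) | H) = ~T = F
Hence Statement 1 is false.

Statement 2: In symbols: ~H xor R

~H = ~T = F
~H xor R = F xor T = T
So Statement 2 is true.

Count: 1.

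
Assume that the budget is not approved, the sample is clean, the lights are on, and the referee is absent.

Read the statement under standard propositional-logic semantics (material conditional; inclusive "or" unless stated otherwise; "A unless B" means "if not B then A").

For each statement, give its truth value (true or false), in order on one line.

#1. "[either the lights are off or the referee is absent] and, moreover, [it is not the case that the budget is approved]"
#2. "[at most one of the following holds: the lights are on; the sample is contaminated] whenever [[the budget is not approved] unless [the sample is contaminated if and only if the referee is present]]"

#1 true / #2 true

Let N = "the lights are on" (True), S = "the referee is present" (False), P = "the budget is approved" (False), K = "the sample is contaminated" (False).

#1: Parsed as (not N or not S) and not P

not N = not True = False
not S = not False = True
not N or not S = False or True = True
not P = not False = True
(not N or not S) and not P = True and True = True
Hence #1 is true.

#2: Parsed as (not P or (K iff S)) -> (N nand K)

not P = not False = True
K iff S = False iff False = True
not P or (K iff S) = True or True = True
N nand K = True nand False = True
(not P or (K iff S)) -> (N nand K) = True -> True = True
Thus #2 is true.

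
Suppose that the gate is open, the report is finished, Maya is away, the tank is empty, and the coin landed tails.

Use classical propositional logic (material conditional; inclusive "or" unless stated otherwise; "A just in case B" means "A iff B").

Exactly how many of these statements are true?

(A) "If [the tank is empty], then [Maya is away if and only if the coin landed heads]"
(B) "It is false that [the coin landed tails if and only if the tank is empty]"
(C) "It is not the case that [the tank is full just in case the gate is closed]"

Let Q = "the tank is full" (F), U = "Maya is at home" (F), H = "the coin landed heads" (F), S = "the gate is open" (T).

(A): In symbols: ¬Q → (¬U ↔ H)

¬Q = ¬F = T
¬U = ¬F = T
¬U ↔ H = T ↔ F = F
¬Q → (¬U ↔ H) = T → F = F
Hence (A) is false.

(B): This is ¬(¬H ↔ ¬Q).

¬H = ¬F = T
¬Q = ¬F = T
¬H ↔ ¬Q = T ↔ T = T
¬(¬H ↔ ¬Q) = ¬T = F
So (B) is false.

(C): Formalization: ¬(Q ↔ ¬S)

¬S = ¬T = F
Q ↔ ¬S = F ↔ F = T
¬(Q ↔ ¬S) = ¬T = F
So (C) is false.

0 of the 3 statements are true (none).

0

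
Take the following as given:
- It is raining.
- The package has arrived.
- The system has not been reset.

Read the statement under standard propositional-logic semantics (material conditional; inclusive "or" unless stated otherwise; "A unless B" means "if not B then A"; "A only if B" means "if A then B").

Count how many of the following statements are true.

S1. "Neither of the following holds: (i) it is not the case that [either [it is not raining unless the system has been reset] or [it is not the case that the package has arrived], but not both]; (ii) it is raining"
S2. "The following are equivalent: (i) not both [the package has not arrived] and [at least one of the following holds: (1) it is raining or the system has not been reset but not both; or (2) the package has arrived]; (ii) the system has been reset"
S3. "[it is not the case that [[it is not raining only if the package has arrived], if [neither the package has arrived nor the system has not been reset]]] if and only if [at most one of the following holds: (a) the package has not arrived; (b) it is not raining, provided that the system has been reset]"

0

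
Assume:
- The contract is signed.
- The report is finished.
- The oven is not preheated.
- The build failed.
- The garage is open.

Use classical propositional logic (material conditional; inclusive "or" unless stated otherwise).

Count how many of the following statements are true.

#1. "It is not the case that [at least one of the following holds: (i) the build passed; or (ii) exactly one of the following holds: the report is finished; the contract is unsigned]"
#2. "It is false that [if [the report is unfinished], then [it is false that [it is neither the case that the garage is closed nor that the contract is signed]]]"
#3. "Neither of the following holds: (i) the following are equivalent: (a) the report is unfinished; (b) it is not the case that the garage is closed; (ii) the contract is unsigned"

1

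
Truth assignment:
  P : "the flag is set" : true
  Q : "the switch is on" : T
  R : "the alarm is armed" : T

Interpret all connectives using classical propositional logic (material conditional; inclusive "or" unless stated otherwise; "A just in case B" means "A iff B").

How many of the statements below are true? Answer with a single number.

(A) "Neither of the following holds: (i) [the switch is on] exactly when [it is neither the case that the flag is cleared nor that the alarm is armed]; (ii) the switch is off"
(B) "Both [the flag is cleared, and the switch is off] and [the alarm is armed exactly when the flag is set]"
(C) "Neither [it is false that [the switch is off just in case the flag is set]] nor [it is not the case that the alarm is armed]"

(A): Parsed as (Q iff (not P nor R)) nor not Q

not P = not True = False
not P nor R = False nor True = False
Q iff (not P nor R) = True iff False = False
not Q = not True = False
(Q iff (not P nor R)) nor not Q = False nor False = True
Hence (A) is true.

(B): In symbols: (not P and not Q) and (R iff P)

not P = not True = False
not Q = not True = False
not P and not Q = False and False = False
R iff P = True iff True = True
(not P and not Q) and (R iff P) = False and True = False
Hence (B) is false.

(C): Parsed as not (not Q iff P) nor not R

not Q = not True = False
not Q iff P = False iff True = False
not (not Q iff P) = not False = True
not R = not True = False
not (not Q iff P) nor not R = True nor False = False
So (C) is false.

Count: 1.

1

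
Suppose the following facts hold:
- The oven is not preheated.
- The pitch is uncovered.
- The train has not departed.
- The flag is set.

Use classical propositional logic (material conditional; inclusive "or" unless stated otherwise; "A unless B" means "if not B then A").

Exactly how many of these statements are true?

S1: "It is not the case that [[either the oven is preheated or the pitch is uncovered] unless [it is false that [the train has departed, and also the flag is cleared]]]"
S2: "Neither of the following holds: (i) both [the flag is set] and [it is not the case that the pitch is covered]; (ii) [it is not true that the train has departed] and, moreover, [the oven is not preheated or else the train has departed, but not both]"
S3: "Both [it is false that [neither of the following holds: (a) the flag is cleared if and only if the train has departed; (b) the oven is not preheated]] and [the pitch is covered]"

Let P = "the oven is preheated" (False), Q = "the pitch is covered" (False), R = "the train has departed" (False), S = "the flag is set" (True).

S1: Parsed as not ((P or not Q) or not (R and not S))

not Q = not False = True
P or not Q = False or True = True
not S = not True = False
R and not S = False and False = False
not (R and not S) = not False = True
(P or not Q) or not (R and not S) = True or True = True
not ((P or not Q) or not (R and not S)) = not True = False
Hence S1 is false.

S2: Formalization: (S and not Q) nor (not R and (not P xor R))

not Q = not False = True
S and not Q = True and True = True
not R = not False = True
not P = not False = True
not P xor R = True xor False = True
not R and (not P xor R) = True and True = True
(S and not Q) nor (not R and (not P xor R)) = True nor True = False
So S2 is false.

S3: This is not ((not S iff R) nor not P) and Q.

not S = not True = False
not S iff R = False iff False = True
not P = not False = True
(not S iff R) nor not P = True nor True = False
not ((not S iff R) nor not P) = not False = True
not ((not S iff R) nor not P) and Q = True and False = False
Thus S3 is false.

Count: 0.

0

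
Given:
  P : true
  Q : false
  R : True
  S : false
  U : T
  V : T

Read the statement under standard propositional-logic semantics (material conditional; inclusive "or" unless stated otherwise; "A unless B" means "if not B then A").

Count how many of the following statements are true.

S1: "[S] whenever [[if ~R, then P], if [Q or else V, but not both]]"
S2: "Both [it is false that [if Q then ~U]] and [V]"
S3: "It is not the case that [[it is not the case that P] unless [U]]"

S1: In symbols: ((Q ⊕ V) → (¬R → P)) → S

Q ⊕ V = F ⊕ T = T
¬R = ¬T = F
¬R → P = F → T = T
(Q ⊕ V) → (¬R → P) = T → T = T
((Q ⊕ V) → (¬R → P)) → S = T → F = F
Hence S1 is false.

S2: Parsed as ¬(Q → ¬U) ∧ V

¬U = ¬T = F
Q → ¬U = F → F = T
¬(Q → ¬U) = ¬T = F
¬(Q → ¬U) ∧ V = F ∧ T = F
So S2 is false.

S3: Parsed as ¬(¬P ∨ U)

¬P = ¬T = F
¬P ∨ U = F ∨ T = T
¬(¬P ∨ U) = ¬T = F
Hence S3 is false.

0 of the 3 statements are true (none).

0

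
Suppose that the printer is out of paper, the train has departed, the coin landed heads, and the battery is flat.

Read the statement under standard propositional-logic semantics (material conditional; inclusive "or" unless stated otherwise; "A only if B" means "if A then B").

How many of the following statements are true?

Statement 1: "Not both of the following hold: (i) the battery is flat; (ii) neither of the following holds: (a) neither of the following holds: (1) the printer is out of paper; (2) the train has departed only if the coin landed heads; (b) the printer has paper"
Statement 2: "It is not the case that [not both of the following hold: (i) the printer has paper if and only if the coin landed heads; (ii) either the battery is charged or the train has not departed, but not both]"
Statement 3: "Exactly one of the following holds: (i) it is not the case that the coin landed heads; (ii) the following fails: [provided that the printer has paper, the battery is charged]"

Let V = "the battery is charged" (F), R = "the printer has paper" (F), Q = "the train has departed" (T), S = "the coin landed heads" (T).

Statement 1: This is ¬V ↑ ((¬R ↓ (Q → S)) ↓ R).

¬V = ¬F = T
¬R = ¬F = T
Q → S = T → T = T
¬R ↓ (Q → S) = T ↓ T = F
(¬R ↓ (Q → S)) ↓ R = F ↓ F = T
¬V ↑ ((¬R ↓ (Q → S)) ↓ R) = T ↑ T = F
So Statement 1 is false.

Statement 2: Parsed as ¬((R ↔ S) ↑ (V ⊕ ¬Q))

R ↔ S = F ↔ T = F
¬Q = ¬T = F
V ⊕ ¬Q = F ⊕ F = F
(R ↔ S) ↑ (V ⊕ ¬Q) = F ↑ F = T
¬((R ↔ S) ↑ (V ⊕ ¬Q)) = ¬T = F
Hence Statement 2 is false.

Statement 3: In symbols: ¬S ⊕ ¬(R → V)

¬S = ¬T = F
R → V = F → F = T
¬(R → V) = ¬T = F
¬S ⊕ ¬(R → V) = F ⊕ F = F
Hence Statement 3 is false.

True statements: 0 (none).

0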